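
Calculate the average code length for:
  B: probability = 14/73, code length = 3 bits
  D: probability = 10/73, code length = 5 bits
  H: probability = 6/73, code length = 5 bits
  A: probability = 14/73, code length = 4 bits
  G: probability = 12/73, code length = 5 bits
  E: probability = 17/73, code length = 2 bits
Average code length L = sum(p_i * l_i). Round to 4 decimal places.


Weighted contributions p_i * l_i:
  B: (14/73) * 3 = 42/73
  D: (10/73) * 5 = 50/73
  H: (6/73) * 5 = 30/73
  A: (14/73) * 4 = 56/73
  G: (12/73) * 5 = 60/73
  E: (17/73) * 2 = 34/73
Sum = (42 + 50 + 30 + 56 + 60 + 34)/73 = 272/73

L = 272/73 = 3.7260 bits/symbol


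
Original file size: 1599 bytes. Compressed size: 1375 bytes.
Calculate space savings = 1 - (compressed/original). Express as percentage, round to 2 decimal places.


ratio = compressed/original = 1375/1599 = 0.859912
savings = 1 - ratio = 1 - 0.859912 = 0.140088
as a percentage: 0.140088 * 100 = 14.01%

Space savings = 1 - 1375/1599 = 14.01%


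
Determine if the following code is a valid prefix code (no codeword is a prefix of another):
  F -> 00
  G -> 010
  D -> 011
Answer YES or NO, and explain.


Checking each pair (does one codeword prefix another?):
  F='00' vs G='010': no prefix
  F='00' vs D='011': no prefix
  G='010' vs F='00': no prefix
  G='010' vs D='011': no prefix
  D='011' vs F='00': no prefix
  D='011' vs G='010': no prefix
No violation found over all pairs.

YES -- this is a valid prefix code. No codeword is a prefix of any other codeword.


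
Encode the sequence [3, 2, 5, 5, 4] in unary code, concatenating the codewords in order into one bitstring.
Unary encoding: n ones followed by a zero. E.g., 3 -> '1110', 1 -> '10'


Encode each number as n ones followed by a terminating 0:
  3 -> 1110 (4 bits)
  2 -> 110 (3 bits)
  5 -> 111110 (6 bits)
  5 -> 111110 (6 bits)
  4 -> 11110 (5 bits)
Total length = 4 + 3 + 6 + 6 + 5 = 24 bits.

Unary([3, 2, 5, 5, 4]) = 111011011111011111011110 (24 bits)


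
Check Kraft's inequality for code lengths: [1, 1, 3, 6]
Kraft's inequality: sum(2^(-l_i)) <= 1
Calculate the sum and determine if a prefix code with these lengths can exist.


Sum = 2^(-1) + 2^(-1) + 2^(-3) + 2^(-6)
    = 0.5 + 0.5 + 0.125 + 0.015625
    = 73/64 = 1.140625
Since 1.140625 > 1, Kraft's inequality is NOT satisfied.
A prefix code with these lengths CANNOT exist.

Kraft sum = 1.140625. Not satisfied.


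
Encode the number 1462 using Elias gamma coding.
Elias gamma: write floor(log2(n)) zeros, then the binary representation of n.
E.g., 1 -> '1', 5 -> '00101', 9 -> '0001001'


num_bits = floor(log2(1462)) + 1 = 11
leading_zeros = num_bits - 1 = 10
binary(1462) = 10110110110

Elias gamma(1462) = '0000000000' + '10110110110' = 000000000010110110110 (21 bits)


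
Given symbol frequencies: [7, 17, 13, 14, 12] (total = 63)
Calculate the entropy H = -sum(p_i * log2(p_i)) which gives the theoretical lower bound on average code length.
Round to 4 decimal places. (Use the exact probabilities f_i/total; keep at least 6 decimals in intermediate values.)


Per-symbol terms -p_i * log2(p_i) with p_i = f_i/63:
  p = 7/63 = 0.111111: log2(p) = -3.169925, -p*log2(p) = 0.352214
  p = 17/63 = 0.269841: log2(p) = -1.889817, -p*log2(p) = 0.509951
  p = 13/63 = 0.206349: log2(p) = -2.276840, -p*log2(p) = 0.469824
  p = 14/63 = 0.222222: log2(p) = -2.169925, -p*log2(p) = 0.482206
  p = 12/63 = 0.190476: log2(p) = -2.392317, -p*log2(p) = 0.455680
H = 0.352214 + 0.509951 + 0.469824 + 0.482206 + 0.455680 = 2.269875

H = 2.2699 bits/symbol


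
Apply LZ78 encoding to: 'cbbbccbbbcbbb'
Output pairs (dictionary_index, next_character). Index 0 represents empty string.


LZ78 encoding steps:
Dictionary: {0: ''}
Step 1: w='' (idx 0), next='c' -> output (0, 'c'), add 'c' as idx 1
Step 2: w='' (idx 0), next='b' -> output (0, 'b'), add 'b' as idx 2
Step 3: w='b' (idx 2), next='b' -> output (2, 'b'), add 'bb' as idx 3
Step 4: w='c' (idx 1), next='c' -> output (1, 'c'), add 'cc' as idx 4
Step 5: w='bb' (idx 3), next='b' -> output (3, 'b'), add 'bbb' as idx 5
Step 6: w='c' (idx 1), next='b' -> output (1, 'b'), add 'cb' as idx 6
Step 7: w='bb' (idx 3), end of input -> output (3, '')


Encoded: [(0, 'c'), (0, 'b'), (2, 'b'), (1, 'c'), (3, 'b'), (1, 'b'), (3, '')]


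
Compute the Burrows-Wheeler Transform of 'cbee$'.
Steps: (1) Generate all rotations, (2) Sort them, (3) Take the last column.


Rotations (sorted):
  0: $cbee -> last char: e
  1: bee$c -> last char: c
  2: cbee$ -> last char: $
  3: e$cbe -> last char: e
  4: ee$cb -> last char: b


BWT = ec$eb


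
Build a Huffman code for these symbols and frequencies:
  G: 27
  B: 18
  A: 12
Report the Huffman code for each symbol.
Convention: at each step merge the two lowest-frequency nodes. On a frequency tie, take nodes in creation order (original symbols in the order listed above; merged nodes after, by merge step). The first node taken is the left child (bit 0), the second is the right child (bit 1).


Huffman tree construction:
Step 1: Merge A(12) + B(18) = 30
Step 2: Merge G(27) + (A+B)(30) = 57
Read each symbol's code off the tree from the root (left child = 0, right child = 1).

Codes:
  G: 0 (length 1)
  B: 11 (length 2)
  A: 10 (length 2)
Average code length: 87/57 = 1.5263 bits/symbol


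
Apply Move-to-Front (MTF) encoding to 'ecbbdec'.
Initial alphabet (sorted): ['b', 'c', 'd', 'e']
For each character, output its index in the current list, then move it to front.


MTF encoding:
'e': index 3 in ['b', 'c', 'd', 'e'] -> ['e', 'b', 'c', 'd']
'c': index 2 in ['e', 'b', 'c', 'd'] -> ['c', 'e', 'b', 'd']
'b': index 2 in ['c', 'e', 'b', 'd'] -> ['b', 'c', 'e', 'd']
'b': index 0 in ['b', 'c', 'e', 'd'] -> ['b', 'c', 'e', 'd']
'd': index 3 in ['b', 'c', 'e', 'd'] -> ['d', 'b', 'c', 'e']
'e': index 3 in ['d', 'b', 'c', 'e'] -> ['e', 'd', 'b', 'c']
'c': index 3 in ['e', 'd', 'b', 'c'] -> ['c', 'e', 'd', 'b']


Output: [3, 2, 2, 0, 3, 3, 3]


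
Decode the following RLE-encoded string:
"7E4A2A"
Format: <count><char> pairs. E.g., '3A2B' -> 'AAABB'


Expanding each <count><char> pair:
  7E -> 'EEEEEEE'
  4A -> 'AAAA'
  2A -> 'AA'

Decoded = EEEEEEEAAAAAA


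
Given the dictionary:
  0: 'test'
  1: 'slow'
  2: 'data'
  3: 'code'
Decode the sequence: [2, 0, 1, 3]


Look up each index in the dictionary:
  2 -> 'data'
  0 -> 'test'
  1 -> 'slow'
  3 -> 'code'

Decoded: "data test slow code"


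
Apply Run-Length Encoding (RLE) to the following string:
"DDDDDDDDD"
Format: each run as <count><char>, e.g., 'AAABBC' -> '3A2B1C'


Scanning runs left to right:
  i=0: run of 'D' x 9 -> '9D'

RLE = 9D


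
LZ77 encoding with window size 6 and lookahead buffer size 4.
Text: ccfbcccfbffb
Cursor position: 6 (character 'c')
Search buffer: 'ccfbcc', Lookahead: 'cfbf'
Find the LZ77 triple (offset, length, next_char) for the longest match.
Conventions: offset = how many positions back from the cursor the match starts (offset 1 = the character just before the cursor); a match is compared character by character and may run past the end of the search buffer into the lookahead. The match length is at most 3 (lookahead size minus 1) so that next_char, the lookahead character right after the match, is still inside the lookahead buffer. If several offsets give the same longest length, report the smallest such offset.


Try each offset into the search buffer:
  offset=1 (pos 5, char 'c'): match length 1
  offset=2 (pos 4, char 'c'): match length 1
  offset=3 (pos 3, char 'b'): match length 0
  offset=4 (pos 2, char 'f'): match length 0
  offset=5 (pos 1, char 'c'): match length 3
  offset=6 (pos 0, char 'c'): match length 1
Longest match has length 3 at offset 5.
next_char = character at position 6 + 3 = 9 -> 'f'

Best match: offset=5, length=3 (matching 'cfb' starting at position 1)
LZ77 triple: (5, 3, 'f')


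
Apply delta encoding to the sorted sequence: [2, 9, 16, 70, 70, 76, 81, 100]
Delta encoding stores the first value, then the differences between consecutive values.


First value: 2
Deltas:
  9 - 2 = 7
  16 - 9 = 7
  70 - 16 = 54
  70 - 70 = 0
  76 - 70 = 6
  81 - 76 = 5
  100 - 81 = 19


Delta encoded: [2, 7, 7, 54, 0, 6, 5, 19]


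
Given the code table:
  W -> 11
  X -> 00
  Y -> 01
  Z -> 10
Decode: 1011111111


Decoding:
10 -> Z
11 -> W
11 -> W
11 -> W
11 -> W


Result: ZWWWW


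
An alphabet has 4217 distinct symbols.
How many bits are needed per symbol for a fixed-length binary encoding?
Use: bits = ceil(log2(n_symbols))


log2(4217) = 12.042
Bracket: 2^12 = 4096 < 4217 <= 2^13 = 8192
So ceil(log2(4217)) = 13

bits = ceil(log2(4217)) = ceil(12.042) = 13 bits


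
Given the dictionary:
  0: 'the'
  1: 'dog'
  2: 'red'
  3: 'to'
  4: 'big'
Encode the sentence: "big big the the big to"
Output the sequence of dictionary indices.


Look up each word in the dictionary:
  'big' -> 4
  'big' -> 4
  'the' -> 0
  'the' -> 0
  'big' -> 4
  'to' -> 3

Encoded: [4, 4, 0, 0, 4, 3]


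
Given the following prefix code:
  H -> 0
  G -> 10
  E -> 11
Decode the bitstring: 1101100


Decoding step by step:
Bits 11 -> E
Bits 0 -> H
Bits 11 -> E
Bits 0 -> H
Bits 0 -> H


Decoded message: EHEHH


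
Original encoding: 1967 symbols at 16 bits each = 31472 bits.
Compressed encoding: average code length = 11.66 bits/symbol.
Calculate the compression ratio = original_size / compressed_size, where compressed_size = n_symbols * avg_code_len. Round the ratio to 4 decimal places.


original_size = n_symbols * orig_bits = 1967 * 16 = 31472 bits
compressed_size = n_symbols * avg_code_len = 1967 * 11.66 = 22935.22 bits
ratio = original_size / compressed_size = 31472 / 22935.22 = 1.3722

Compression ratio = 1.3722


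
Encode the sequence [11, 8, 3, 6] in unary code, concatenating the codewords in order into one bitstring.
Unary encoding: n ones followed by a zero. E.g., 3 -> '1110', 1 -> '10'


Encode each number as n ones followed by a terminating 0:
  11 -> 111111111110 (12 bits)
  8 -> 111111110 (9 bits)
  3 -> 1110 (4 bits)
  6 -> 1111110 (7 bits)
Total length = 12 + 9 + 4 + 7 = 32 bits.

Unary([11, 8, 3, 6]) = 11111111111011111111011101111110 (32 bits)


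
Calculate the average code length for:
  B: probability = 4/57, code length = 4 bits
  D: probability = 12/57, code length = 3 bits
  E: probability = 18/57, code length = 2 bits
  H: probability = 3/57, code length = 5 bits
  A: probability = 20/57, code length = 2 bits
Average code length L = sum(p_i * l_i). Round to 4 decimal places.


Weighted contributions p_i * l_i:
  B: (4/57) * 4 = 16/57
  D: (12/57) * 3 = 36/57
  E: (18/57) * 2 = 36/57
  H: (3/57) * 5 = 15/57
  A: (20/57) * 2 = 40/57
Sum = (16 + 36 + 36 + 15 + 40)/57 = 143/57

L = 143/57 = 2.5088 bits/symbol


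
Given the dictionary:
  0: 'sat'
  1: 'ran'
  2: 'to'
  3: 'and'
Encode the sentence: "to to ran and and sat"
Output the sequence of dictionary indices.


Look up each word in the dictionary:
  'to' -> 2
  'to' -> 2
  'ran' -> 1
  'and' -> 3
  'and' -> 3
  'sat' -> 0

Encoded: [2, 2, 1, 3, 3, 0]


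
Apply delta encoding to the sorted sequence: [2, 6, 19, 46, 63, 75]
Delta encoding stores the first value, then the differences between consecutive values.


First value: 2
Deltas:
  6 - 2 = 4
  19 - 6 = 13
  46 - 19 = 27
  63 - 46 = 17
  75 - 63 = 12


Delta encoded: [2, 4, 13, 27, 17, 12]


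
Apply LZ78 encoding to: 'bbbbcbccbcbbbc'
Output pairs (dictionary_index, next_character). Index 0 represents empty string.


LZ78 encoding steps:
Dictionary: {0: ''}
Step 1: w='' (idx 0), next='b' -> output (0, 'b'), add 'b' as idx 1
Step 2: w='b' (idx 1), next='b' -> output (1, 'b'), add 'bb' as idx 2
Step 3: w='b' (idx 1), next='c' -> output (1, 'c'), add 'bc' as idx 3
Step 4: w='bc' (idx 3), next='c' -> output (3, 'c'), add 'bcc' as idx 4
Step 5: w='bc' (idx 3), next='b' -> output (3, 'b'), add 'bcb' as idx 5
Step 6: w='bb' (idx 2), next='c' -> output (2, 'c'), add 'bbc' as idx 6


Encoded: [(0, 'b'), (1, 'b'), (1, 'c'), (3, 'c'), (3, 'b'), (2, 'c')]


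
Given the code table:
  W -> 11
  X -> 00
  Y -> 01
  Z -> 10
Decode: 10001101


Decoding:
10 -> Z
00 -> X
11 -> W
01 -> Y


Result: ZXWY


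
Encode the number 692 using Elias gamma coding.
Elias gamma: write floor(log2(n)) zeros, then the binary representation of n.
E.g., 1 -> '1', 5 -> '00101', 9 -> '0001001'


num_bits = floor(log2(692)) + 1 = 10
leading_zeros = num_bits - 1 = 9
binary(692) = 1010110100

Elias gamma(692) = '000000000' + '1010110100' = 0000000001010110100 (19 bits)


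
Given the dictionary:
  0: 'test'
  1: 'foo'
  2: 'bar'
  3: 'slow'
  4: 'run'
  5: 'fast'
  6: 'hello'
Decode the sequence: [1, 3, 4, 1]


Look up each index in the dictionary:
  1 -> 'foo'
  3 -> 'slow'
  4 -> 'run'
  1 -> 'foo'

Decoded: "foo slow run foo"


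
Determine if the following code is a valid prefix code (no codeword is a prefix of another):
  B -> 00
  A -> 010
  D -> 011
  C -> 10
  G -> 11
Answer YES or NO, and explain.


Checking each pair (does one codeword prefix another?):
  B='00' vs A='010': no prefix
  B='00' vs D='011': no prefix
  B='00' vs C='10': no prefix
  B='00' vs G='11': no prefix
  A='010' vs B='00': no prefix
  A='010' vs D='011': no prefix
  A='010' vs C='10': no prefix
  A='010' vs G='11': no prefix
  D='011' vs B='00': no prefix
  D='011' vs A='010': no prefix
  D='011' vs C='10': no prefix
  D='011' vs G='11': no prefix
  C='10' vs B='00': no prefix
  C='10' vs A='010': no prefix
  C='10' vs D='011': no prefix
  C='10' vs G='11': no prefix
  G='11' vs B='00': no prefix
  G='11' vs A='010': no prefix
  G='11' vs D='011': no prefix
  G='11' vs C='10': no prefix
No violation found over all pairs.

YES -- this is a valid prefix code. No codeword is a prefix of any other codeword.


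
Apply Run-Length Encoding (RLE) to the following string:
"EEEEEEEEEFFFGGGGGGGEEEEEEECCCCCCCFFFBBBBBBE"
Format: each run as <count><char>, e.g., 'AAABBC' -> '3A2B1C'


Scanning runs left to right:
  i=0: run of 'E' x 9 -> '9E'
  i=9: run of 'F' x 3 -> '3F'
  i=12: run of 'G' x 7 -> '7G'
  i=19: run of 'E' x 7 -> '7E'
  i=26: run of 'C' x 7 -> '7C'
  i=33: run of 'F' x 3 -> '3F'
  i=36: run of 'B' x 6 -> '6B'
  i=42: run of 'E' x 1 -> '1E'

RLE = 9E3F7G7E7C3F6B1E


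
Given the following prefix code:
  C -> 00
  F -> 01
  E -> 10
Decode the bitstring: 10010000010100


Decoding step by step:
Bits 10 -> E
Bits 01 -> F
Bits 00 -> C
Bits 00 -> C
Bits 01 -> F
Bits 01 -> F
Bits 00 -> C


Decoded message: EFCCFFC


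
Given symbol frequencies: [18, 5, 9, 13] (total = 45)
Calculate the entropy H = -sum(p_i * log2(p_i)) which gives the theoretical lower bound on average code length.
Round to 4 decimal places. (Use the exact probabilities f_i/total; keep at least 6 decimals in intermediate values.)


Per-symbol terms -p_i * log2(p_i) with p_i = f_i/45:
  p = 18/45 = 0.400000: log2(p) = -1.321928, -p*log2(p) = 0.528771
  p = 5/45 = 0.111111: log2(p) = -3.169925, -p*log2(p) = 0.352214
  p = 9/45 = 0.200000: log2(p) = -2.321928, -p*log2(p) = 0.464386
  p = 13/45 = 0.288889: log2(p) = -1.791413, -p*log2(p) = 0.517519
H = 0.528771 + 0.352214 + 0.464386 + 0.517519 = 1.862890

H = 1.8629 bits/symbol


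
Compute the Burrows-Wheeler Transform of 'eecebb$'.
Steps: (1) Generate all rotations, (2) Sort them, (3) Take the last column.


Rotations (sorted):
  0: $eecebb -> last char: b
  1: b$eeceb -> last char: b
  2: bb$eece -> last char: e
  3: cebb$ee -> last char: e
  4: ebb$eec -> last char: c
  5: ecebb$e -> last char: e
  6: eecebb$ -> last char: $


BWT = bbeece$


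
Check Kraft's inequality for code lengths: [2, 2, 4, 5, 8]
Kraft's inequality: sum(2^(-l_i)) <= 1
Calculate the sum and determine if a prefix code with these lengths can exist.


Sum = 2^(-2) + 2^(-2) + 2^(-4) + 2^(-5) + 2^(-8)
    = 0.25 + 0.25 + 0.0625 + 0.03125 + 0.00390625
    = 153/256 = 0.59765625
Since 0.59765625 <= 1, Kraft's inequality IS satisfied.
A prefix code with these lengths CAN exist.

Kraft sum = 0.59765625. Satisfied.


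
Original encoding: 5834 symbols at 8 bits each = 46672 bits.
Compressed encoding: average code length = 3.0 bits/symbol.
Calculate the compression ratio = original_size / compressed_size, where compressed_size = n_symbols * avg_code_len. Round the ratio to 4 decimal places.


original_size = n_symbols * orig_bits = 5834 * 8 = 46672 bits
compressed_size = n_symbols * avg_code_len = 5834 * 3.0 = 17502.0 bits
ratio = original_size / compressed_size = 46672 / 17502.0 = 2.6667

Compression ratio = 2.6667


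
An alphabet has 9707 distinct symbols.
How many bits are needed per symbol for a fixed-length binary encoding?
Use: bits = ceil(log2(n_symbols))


log2(9707) = 13.2448
Bracket: 2^13 = 8192 < 9707 <= 2^14 = 16384
So ceil(log2(9707)) = 14

bits = ceil(log2(9707)) = ceil(13.2448) = 14 bits


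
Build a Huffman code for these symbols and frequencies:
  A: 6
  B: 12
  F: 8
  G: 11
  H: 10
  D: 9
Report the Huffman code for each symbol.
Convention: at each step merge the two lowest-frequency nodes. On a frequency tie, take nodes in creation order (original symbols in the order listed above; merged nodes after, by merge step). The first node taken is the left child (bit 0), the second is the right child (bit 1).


Huffman tree construction:
Step 1: Merge A(6) + F(8) = 14
Step 2: Merge D(9) + H(10) = 19
Step 3: Merge G(11) + B(12) = 23
Step 4: Merge (A+F)(14) + (D+H)(19) = 33
Step 5: Merge (G+B)(23) + ((A+F)+(D+H))(33) = 56
Read each symbol's code off the tree from the root (left child = 0, right child = 1).

Codes:
  A: 100 (length 3)
  B: 01 (length 2)
  F: 101 (length 3)
  G: 00 (length 2)
  H: 111 (length 3)
  D: 110 (length 3)
Average code length: 145/56 = 2.5893 bits/symbol


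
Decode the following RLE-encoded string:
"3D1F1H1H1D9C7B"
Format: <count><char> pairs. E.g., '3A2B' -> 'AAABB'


Expanding each <count><char> pair:
  3D -> 'DDD'
  1F -> 'F'
  1H -> 'H'
  1H -> 'H'
  1D -> 'D'
  9C -> 'CCCCCCCCC'
  7B -> 'BBBBBBB'

Decoded = DDDFHHDCCCCCCCCCBBBBBBB


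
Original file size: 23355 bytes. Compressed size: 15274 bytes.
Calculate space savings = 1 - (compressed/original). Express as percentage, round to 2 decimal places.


ratio = compressed/original = 15274/23355 = 0.653993
savings = 1 - ratio = 1 - 0.653993 = 0.346007
as a percentage: 0.346007 * 100 = 34.6%

Space savings = 1 - 15274/23355 = 34.6%


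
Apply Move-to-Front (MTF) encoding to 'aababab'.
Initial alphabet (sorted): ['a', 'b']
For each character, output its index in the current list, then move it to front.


MTF encoding:
'a': index 0 in ['a', 'b'] -> ['a', 'b']
'a': index 0 in ['a', 'b'] -> ['a', 'b']
'b': index 1 in ['a', 'b'] -> ['b', 'a']
'a': index 1 in ['b', 'a'] -> ['a', 'b']
'b': index 1 in ['a', 'b'] -> ['b', 'a']
'a': index 1 in ['b', 'a'] -> ['a', 'b']
'b': index 1 in ['a', 'b'] -> ['b', 'a']


Output: [0, 0, 1, 1, 1, 1, 1]


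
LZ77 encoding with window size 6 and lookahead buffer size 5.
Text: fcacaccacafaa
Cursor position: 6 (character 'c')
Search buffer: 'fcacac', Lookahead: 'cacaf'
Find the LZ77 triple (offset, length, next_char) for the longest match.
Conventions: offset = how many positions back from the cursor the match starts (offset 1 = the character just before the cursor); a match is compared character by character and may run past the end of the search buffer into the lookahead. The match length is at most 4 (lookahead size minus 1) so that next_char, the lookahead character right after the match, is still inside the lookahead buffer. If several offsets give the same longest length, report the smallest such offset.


Try each offset into the search buffer:
  offset=1 (pos 5, char 'c'): match length 1
  offset=2 (pos 4, char 'a'): match length 0
  offset=3 (pos 3, char 'c'): match length 3
  offset=4 (pos 2, char 'a'): match length 0
  offset=5 (pos 1, char 'c'): match length 4
  offset=6 (pos 0, char 'f'): match length 0
Longest match has length 4 at offset 5.
next_char = character at position 6 + 4 = 10 -> 'f'

Best match: offset=5, length=4 (matching 'caca' starting at position 1)
LZ77 triple: (5, 4, 'f')


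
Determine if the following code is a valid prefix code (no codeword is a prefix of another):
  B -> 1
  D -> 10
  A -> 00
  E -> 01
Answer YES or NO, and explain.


Checking each pair (does one codeword prefix another?):
  B='1' vs D='10': prefix -- VIOLATION

NO -- this is NOT a valid prefix code. B (1) is a prefix of D (10).


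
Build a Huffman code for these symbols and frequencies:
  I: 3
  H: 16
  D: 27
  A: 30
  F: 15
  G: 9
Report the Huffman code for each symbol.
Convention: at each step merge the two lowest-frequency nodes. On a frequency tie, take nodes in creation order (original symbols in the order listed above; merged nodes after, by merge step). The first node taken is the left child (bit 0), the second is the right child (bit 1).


Huffman tree construction:
Step 1: Merge I(3) + G(9) = 12
Step 2: Merge (I+G)(12) + F(15) = 27
Step 3: Merge H(16) + D(27) = 43
Step 4: Merge ((I+G)+F)(27) + A(30) = 57
Step 5: Merge (H+D)(43) + (((I+G)+F)+A)(57) = 100
Read each symbol's code off the tree from the root (left child = 0, right child = 1).

Codes:
  I: 1000 (length 4)
  H: 00 (length 2)
  D: 01 (length 2)
  A: 11 (length 2)
  F: 101 (length 3)
  G: 1001 (length 4)
Average code length: 239/100 = 2.3900 bits/symbol


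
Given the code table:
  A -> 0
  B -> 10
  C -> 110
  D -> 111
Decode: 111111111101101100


Decoding:
111 -> D
111 -> D
111 -> D
10 -> B
110 -> C
110 -> C
0 -> A


Result: DDDBCCA


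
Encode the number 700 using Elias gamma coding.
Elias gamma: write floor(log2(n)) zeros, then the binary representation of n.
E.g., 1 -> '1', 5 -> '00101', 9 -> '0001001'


num_bits = floor(log2(700)) + 1 = 10
leading_zeros = num_bits - 1 = 9
binary(700) = 1010111100

Elias gamma(700) = '000000000' + '1010111100' = 0000000001010111100 (19 bits)


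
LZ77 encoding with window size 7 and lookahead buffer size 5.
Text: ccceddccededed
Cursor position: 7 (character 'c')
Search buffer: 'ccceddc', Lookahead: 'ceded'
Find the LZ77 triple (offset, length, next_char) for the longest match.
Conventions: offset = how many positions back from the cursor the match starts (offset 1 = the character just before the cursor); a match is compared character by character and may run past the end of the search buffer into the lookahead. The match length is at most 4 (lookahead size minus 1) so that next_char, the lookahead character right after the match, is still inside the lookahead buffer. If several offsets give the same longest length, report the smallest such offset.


Try each offset into the search buffer:
  offset=1 (pos 6, char 'c'): match length 1
  offset=2 (pos 5, char 'd'): match length 0
  offset=3 (pos 4, char 'd'): match length 0
  offset=4 (pos 3, char 'e'): match length 0
  offset=5 (pos 2, char 'c'): match length 3
  offset=6 (pos 1, char 'c'): match length 1
  offset=7 (pos 0, char 'c'): match length 1
Longest match has length 3 at offset 5.
next_char = character at position 7 + 3 = 10 -> 'e'

Best match: offset=5, length=3 (matching 'ced' starting at position 2)
LZ77 triple: (5, 3, 'e')


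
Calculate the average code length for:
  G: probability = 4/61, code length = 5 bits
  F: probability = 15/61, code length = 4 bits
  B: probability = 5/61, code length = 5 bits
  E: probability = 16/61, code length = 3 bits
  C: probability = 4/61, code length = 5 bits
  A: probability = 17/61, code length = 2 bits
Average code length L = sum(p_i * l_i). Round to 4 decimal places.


Weighted contributions p_i * l_i:
  G: (4/61) * 5 = 20/61
  F: (15/61) * 4 = 60/61
  B: (5/61) * 5 = 25/61
  E: (16/61) * 3 = 48/61
  C: (4/61) * 5 = 20/61
  A: (17/61) * 2 = 34/61
Sum = (20 + 60 + 25 + 48 + 20 + 34)/61 = 207/61

L = 207/61 = 3.3934 bits/symbol


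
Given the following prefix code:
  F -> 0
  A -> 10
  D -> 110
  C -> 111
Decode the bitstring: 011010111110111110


Decoding step by step:
Bits 0 -> F
Bits 110 -> D
Bits 10 -> A
Bits 111 -> C
Bits 110 -> D
Bits 111 -> C
Bits 110 -> D


Decoded message: FDACDCD


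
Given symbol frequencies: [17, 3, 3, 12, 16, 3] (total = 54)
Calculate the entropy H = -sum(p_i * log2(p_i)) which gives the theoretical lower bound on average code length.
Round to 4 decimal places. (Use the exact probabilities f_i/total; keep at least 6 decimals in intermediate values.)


Per-symbol terms -p_i * log2(p_i) with p_i = f_i/54:
  p = 17/54 = 0.314815: log2(p) = -1.667425, -p*log2(p) = 0.524930
  p = 3/54 = 0.055556: log2(p) = -4.169925, -p*log2(p) = 0.231663
  p = 3/54 = 0.055556: log2(p) = -4.169925, -p*log2(p) = 0.231663
  p = 12/54 = 0.222222: log2(p) = -2.169925, -p*log2(p) = 0.482206
  p = 16/54 = 0.296296: log2(p) = -1.754888, -p*log2(p) = 0.519967
  p = 3/54 = 0.055556: log2(p) = -4.169925, -p*log2(p) = 0.231663
H = 0.524930 + 0.231663 + 0.231663 + 0.482206 + 0.519967 + 0.231663 = 2.222092

H = 2.2221 bits/symbol


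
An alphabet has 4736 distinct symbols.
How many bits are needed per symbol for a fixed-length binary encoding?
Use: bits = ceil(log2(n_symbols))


log2(4736) = 12.2095
Bracket: 2^12 = 4096 < 4736 <= 2^13 = 8192
So ceil(log2(4736)) = 13

bits = ceil(log2(4736)) = ceil(12.2095) = 13 bits


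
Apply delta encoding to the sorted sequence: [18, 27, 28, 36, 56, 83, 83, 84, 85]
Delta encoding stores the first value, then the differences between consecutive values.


First value: 18
Deltas:
  27 - 18 = 9
  28 - 27 = 1
  36 - 28 = 8
  56 - 36 = 20
  83 - 56 = 27
  83 - 83 = 0
  84 - 83 = 1
  85 - 84 = 1


Delta encoded: [18, 9, 1, 8, 20, 27, 0, 1, 1]


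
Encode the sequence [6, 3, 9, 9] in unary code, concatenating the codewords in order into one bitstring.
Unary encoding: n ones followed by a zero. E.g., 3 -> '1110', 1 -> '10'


Encode each number as n ones followed by a terminating 0:
  6 -> 1111110 (7 bits)
  3 -> 1110 (4 bits)
  9 -> 1111111110 (10 bits)
  9 -> 1111111110 (10 bits)
Total length = 7 + 4 + 10 + 10 = 31 bits.

Unary([6, 3, 9, 9]) = 1111110111011111111101111111110 (31 bits)


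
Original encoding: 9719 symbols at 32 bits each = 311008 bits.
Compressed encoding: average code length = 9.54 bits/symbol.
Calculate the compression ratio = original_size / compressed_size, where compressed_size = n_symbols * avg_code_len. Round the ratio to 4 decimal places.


original_size = n_symbols * orig_bits = 9719 * 32 = 311008 bits
compressed_size = n_symbols * avg_code_len = 9719 * 9.54 = 92719.26 bits
ratio = original_size / compressed_size = 311008 / 92719.26 = 3.3543

Compression ratio = 3.3543


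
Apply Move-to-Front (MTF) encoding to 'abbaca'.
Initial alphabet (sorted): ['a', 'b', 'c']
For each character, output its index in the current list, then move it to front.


MTF encoding:
'a': index 0 in ['a', 'b', 'c'] -> ['a', 'b', 'c']
'b': index 1 in ['a', 'b', 'c'] -> ['b', 'a', 'c']
'b': index 0 in ['b', 'a', 'c'] -> ['b', 'a', 'c']
'a': index 1 in ['b', 'a', 'c'] -> ['a', 'b', 'c']
'c': index 2 in ['a', 'b', 'c'] -> ['c', 'a', 'b']
'a': index 1 in ['c', 'a', 'b'] -> ['a', 'c', 'b']


Output: [0, 1, 0, 1, 2, 1]


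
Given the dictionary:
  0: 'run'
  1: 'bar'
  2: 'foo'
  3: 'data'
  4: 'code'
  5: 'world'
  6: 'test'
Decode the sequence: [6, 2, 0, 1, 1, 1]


Look up each index in the dictionary:
  6 -> 'test'
  2 -> 'foo'
  0 -> 'run'
  1 -> 'bar'
  1 -> 'bar'
  1 -> 'bar'

Decoded: "test foo run bar bar bar"


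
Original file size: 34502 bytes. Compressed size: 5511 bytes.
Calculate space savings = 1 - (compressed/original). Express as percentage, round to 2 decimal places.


ratio = compressed/original = 5511/34502 = 0.15973
savings = 1 - ratio = 1 - 0.15973 = 0.84027
as a percentage: 0.84027 * 100 = 84.03%

Space savings = 1 - 5511/34502 = 84.03%


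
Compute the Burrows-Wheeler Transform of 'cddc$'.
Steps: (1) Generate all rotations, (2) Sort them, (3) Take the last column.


Rotations (sorted):
  0: $cddc -> last char: c
  1: c$cdd -> last char: d
  2: cddc$ -> last char: $
  3: dc$cd -> last char: d
  4: ddc$c -> last char: c


BWT = cd$dc


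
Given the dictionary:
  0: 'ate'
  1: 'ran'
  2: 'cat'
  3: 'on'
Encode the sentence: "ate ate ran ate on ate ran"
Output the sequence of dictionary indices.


Look up each word in the dictionary:
  'ate' -> 0
  'ate' -> 0
  'ran' -> 1
  'ate' -> 0
  'on' -> 3
  'ate' -> 0
  'ran' -> 1

Encoded: [0, 0, 1, 0, 3, 0, 1]


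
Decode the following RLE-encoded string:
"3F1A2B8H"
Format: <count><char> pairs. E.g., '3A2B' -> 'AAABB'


Expanding each <count><char> pair:
  3F -> 'FFF'
  1A -> 'A'
  2B -> 'BB'
  8H -> 'HHHHHHHH'

Decoded = FFFABBHHHHHHHH


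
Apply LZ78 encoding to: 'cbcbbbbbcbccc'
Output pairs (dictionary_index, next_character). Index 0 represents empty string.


LZ78 encoding steps:
Dictionary: {0: ''}
Step 1: w='' (idx 0), next='c' -> output (0, 'c'), add 'c' as idx 1
Step 2: w='' (idx 0), next='b' -> output (0, 'b'), add 'b' as idx 2
Step 3: w='c' (idx 1), next='b' -> output (1, 'b'), add 'cb' as idx 3
Step 4: w='b' (idx 2), next='b' -> output (2, 'b'), add 'bb' as idx 4
Step 5: w='bb' (idx 4), next='c' -> output (4, 'c'), add 'bbc' as idx 5
Step 6: w='b' (idx 2), next='c' -> output (2, 'c'), add 'bc' as idx 6
Step 7: w='c' (idx 1), next='c' -> output (1, 'c'), add 'cc' as idx 7


Encoded: [(0, 'c'), (0, 'b'), (1, 'b'), (2, 'b'), (4, 'c'), (2, 'c'), (1, 'c')]


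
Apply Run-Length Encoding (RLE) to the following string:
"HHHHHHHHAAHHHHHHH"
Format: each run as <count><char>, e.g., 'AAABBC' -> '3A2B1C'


Scanning runs left to right:
  i=0: run of 'H' x 8 -> '8H'
  i=8: run of 'A' x 2 -> '2A'
  i=10: run of 'H' x 7 -> '7H'

RLE = 8H2A7H


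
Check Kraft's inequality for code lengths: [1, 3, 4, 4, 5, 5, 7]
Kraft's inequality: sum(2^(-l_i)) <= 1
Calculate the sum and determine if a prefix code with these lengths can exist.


Sum = 2^(-1) + 2^(-3) + 2^(-4) + 2^(-4) + 2^(-5) + 2^(-5) + 2^(-7)
    = 0.5 + 0.125 + 0.0625 + 0.0625 + 0.03125 + 0.03125 + 0.0078125
    = 105/128 = 0.8203125
Since 0.8203125 <= 1, Kraft's inequality IS satisfied.
A prefix code with these lengths CAN exist.

Kraft sum = 0.8203125. Satisfied.


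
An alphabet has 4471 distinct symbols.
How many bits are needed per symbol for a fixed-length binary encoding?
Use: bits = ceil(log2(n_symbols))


log2(4471) = 12.1264
Bracket: 2^12 = 4096 < 4471 <= 2^13 = 8192
So ceil(log2(4471)) = 13

bits = ceil(log2(4471)) = ceil(12.1264) = 13 bits


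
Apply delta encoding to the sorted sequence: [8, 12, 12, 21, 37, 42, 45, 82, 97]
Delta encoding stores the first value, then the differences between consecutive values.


First value: 8
Deltas:
  12 - 8 = 4
  12 - 12 = 0
  21 - 12 = 9
  37 - 21 = 16
  42 - 37 = 5
  45 - 42 = 3
  82 - 45 = 37
  97 - 82 = 15


Delta encoded: [8, 4, 0, 9, 16, 5, 3, 37, 15]


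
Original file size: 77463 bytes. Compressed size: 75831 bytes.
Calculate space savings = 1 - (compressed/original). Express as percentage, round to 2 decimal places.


ratio = compressed/original = 75831/77463 = 0.978932
savings = 1 - ratio = 1 - 0.978932 = 0.021068
as a percentage: 0.021068 * 100 = 2.11%

Space savings = 1 - 75831/77463 = 2.11%


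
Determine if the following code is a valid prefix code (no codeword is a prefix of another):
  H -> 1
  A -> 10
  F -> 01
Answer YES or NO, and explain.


Checking each pair (does one codeword prefix another?):
  H='1' vs A='10': prefix -- VIOLATION

NO -- this is NOT a valid prefix code. H (1) is a prefix of A (10).


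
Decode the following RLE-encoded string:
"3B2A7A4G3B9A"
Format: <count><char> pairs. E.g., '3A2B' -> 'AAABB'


Expanding each <count><char> pair:
  3B -> 'BBB'
  2A -> 'AA'
  7A -> 'AAAAAAA'
  4G -> 'GGGG'
  3B -> 'BBB'
  9A -> 'AAAAAAAAA'

Decoded = BBBAAAAAAAAAGGGGBBBAAAAAAAAA


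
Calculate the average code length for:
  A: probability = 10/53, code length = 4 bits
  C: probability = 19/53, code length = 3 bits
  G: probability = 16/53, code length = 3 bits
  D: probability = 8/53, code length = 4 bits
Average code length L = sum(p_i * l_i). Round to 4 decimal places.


Weighted contributions p_i * l_i:
  A: (10/53) * 4 = 40/53
  C: (19/53) * 3 = 57/53
  G: (16/53) * 3 = 48/53
  D: (8/53) * 4 = 32/53
Sum = (40 + 57 + 48 + 32)/53 = 177/53

L = 177/53 = 3.3396 bits/symbol


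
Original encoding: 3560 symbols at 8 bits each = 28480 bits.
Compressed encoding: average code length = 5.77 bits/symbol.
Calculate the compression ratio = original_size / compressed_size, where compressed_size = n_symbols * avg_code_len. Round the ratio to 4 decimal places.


original_size = n_symbols * orig_bits = 3560 * 8 = 28480 bits
compressed_size = n_symbols * avg_code_len = 3560 * 5.77 = 20541.2 bits
ratio = original_size / compressed_size = 28480 / 20541.2 = 1.3865

Compression ratio = 1.3865


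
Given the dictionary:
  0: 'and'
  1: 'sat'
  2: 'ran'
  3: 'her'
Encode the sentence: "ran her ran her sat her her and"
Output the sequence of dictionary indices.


Look up each word in the dictionary:
  'ran' -> 2
  'her' -> 3
  'ran' -> 2
  'her' -> 3
  'sat' -> 1
  'her' -> 3
  'her' -> 3
  'and' -> 0

Encoded: [2, 3, 2, 3, 1, 3, 3, 0]


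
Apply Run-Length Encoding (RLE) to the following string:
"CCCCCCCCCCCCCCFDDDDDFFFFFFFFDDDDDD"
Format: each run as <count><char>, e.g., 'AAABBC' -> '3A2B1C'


Scanning runs left to right:
  i=0: run of 'C' x 14 -> '14C'
  i=14: run of 'F' x 1 -> '1F'
  i=15: run of 'D' x 5 -> '5D'
  i=20: run of 'F' x 8 -> '8F'
  i=28: run of 'D' x 6 -> '6D'

RLE = 14C1F5D8F6D


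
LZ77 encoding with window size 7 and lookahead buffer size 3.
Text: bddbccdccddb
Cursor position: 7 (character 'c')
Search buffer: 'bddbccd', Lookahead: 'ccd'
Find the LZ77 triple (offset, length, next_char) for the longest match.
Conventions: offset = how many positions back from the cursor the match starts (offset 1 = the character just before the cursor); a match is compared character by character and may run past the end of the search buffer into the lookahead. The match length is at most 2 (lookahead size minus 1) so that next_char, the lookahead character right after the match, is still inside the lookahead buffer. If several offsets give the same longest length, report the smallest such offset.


Try each offset into the search buffer:
  offset=1 (pos 6, char 'd'): match length 0
  offset=2 (pos 5, char 'c'): match length 1
  offset=3 (pos 4, char 'c'): match length 2
  offset=4 (pos 3, char 'b'): match length 0
  offset=5 (pos 2, char 'd'): match length 0
  offset=6 (pos 1, char 'd'): match length 0
  offset=7 (pos 0, char 'b'): match length 0
Longest match has length 2 at offset 3.
next_char = character at position 7 + 2 = 9 -> 'd'

Best match: offset=3, length=2 (matching 'cc' starting at position 4)
LZ77 triple: (3, 2, 'd')


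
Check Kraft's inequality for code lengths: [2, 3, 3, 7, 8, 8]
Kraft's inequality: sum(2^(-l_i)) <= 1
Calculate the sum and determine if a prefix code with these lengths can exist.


Sum = 2^(-2) + 2^(-3) + 2^(-3) + 2^(-7) + 2^(-8) + 2^(-8)
    = 0.25 + 0.125 + 0.125 + 0.0078125 + 0.00390625 + 0.00390625
    = 132/256 = 0.515625
Since 0.515625 <= 1, Kraft's inequality IS satisfied.
A prefix code with these lengths CAN exist.

Kraft sum = 0.515625. Satisfied.


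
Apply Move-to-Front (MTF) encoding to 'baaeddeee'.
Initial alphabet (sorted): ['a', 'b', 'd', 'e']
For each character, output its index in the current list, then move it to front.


MTF encoding:
'b': index 1 in ['a', 'b', 'd', 'e'] -> ['b', 'a', 'd', 'e']
'a': index 1 in ['b', 'a', 'd', 'e'] -> ['a', 'b', 'd', 'e']
'a': index 0 in ['a', 'b', 'd', 'e'] -> ['a', 'b', 'd', 'e']
'e': index 3 in ['a', 'b', 'd', 'e'] -> ['e', 'a', 'b', 'd']
'd': index 3 in ['e', 'a', 'b', 'd'] -> ['d', 'e', 'a', 'b']
'd': index 0 in ['d', 'e', 'a', 'b'] -> ['d', 'e', 'a', 'b']
'e': index 1 in ['d', 'e', 'a', 'b'] -> ['e', 'd', 'a', 'b']
'e': index 0 in ['e', 'd', 'a', 'b'] -> ['e', 'd', 'a', 'b']
'e': index 0 in ['e', 'd', 'a', 'b'] -> ['e', 'd', 'a', 'b']


Output: [1, 1, 0, 3, 3, 0, 1, 0, 0]


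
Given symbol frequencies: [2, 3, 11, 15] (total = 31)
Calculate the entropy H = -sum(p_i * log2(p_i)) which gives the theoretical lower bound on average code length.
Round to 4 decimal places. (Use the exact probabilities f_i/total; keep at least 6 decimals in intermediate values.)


Per-symbol terms -p_i * log2(p_i) with p_i = f_i/31:
  p = 2/31 = 0.064516: log2(p) = -3.954196, -p*log2(p) = 0.255109
  p = 3/31 = 0.096774: log2(p) = -3.369234, -p*log2(p) = 0.326055
  p = 11/31 = 0.354839: log2(p) = -1.494765, -p*log2(p) = 0.530400
  p = 15/31 = 0.483871: log2(p) = -1.047306, -p*log2(p) = 0.506761
H = 0.255109 + 0.326055 + 0.530400 + 0.506761 = 1.618325

H = 1.6183 bits/symbol


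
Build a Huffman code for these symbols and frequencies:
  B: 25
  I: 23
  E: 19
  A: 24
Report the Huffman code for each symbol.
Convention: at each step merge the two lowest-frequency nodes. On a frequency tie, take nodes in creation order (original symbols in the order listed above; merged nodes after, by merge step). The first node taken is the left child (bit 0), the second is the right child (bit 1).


Huffman tree construction:
Step 1: Merge E(19) + I(23) = 42
Step 2: Merge A(24) + B(25) = 49
Step 3: Merge (E+I)(42) + (A+B)(49) = 91
Read each symbol's code off the tree from the root (left child = 0, right child = 1).

Codes:
  B: 11 (length 2)
  I: 01 (length 2)
  E: 00 (length 2)
  A: 10 (length 2)
Average code length: 182/91 = 2.0000 bits/symbol


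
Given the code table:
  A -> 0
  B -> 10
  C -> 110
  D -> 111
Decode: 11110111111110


Decoding:
111 -> D
10 -> B
111 -> D
111 -> D
110 -> C


Result: DBDDC


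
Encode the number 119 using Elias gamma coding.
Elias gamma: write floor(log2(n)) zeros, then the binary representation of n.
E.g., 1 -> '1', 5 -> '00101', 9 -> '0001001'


num_bits = floor(log2(119)) + 1 = 7
leading_zeros = num_bits - 1 = 6
binary(119) = 1110111

Elias gamma(119) = '000000' + '1110111' = 0000001110111 (13 bits)


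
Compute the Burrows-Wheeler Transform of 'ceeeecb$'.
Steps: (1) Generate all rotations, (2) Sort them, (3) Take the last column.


Rotations (sorted):
  0: $ceeeecb -> last char: b
  1: b$ceeeec -> last char: c
  2: cb$ceeee -> last char: e
  3: ceeeecb$ -> last char: $
  4: ecb$ceee -> last char: e
  5: eecb$cee -> last char: e
  6: eeecb$ce -> last char: e
  7: eeeecb$c -> last char: c


BWT = bce$eeec


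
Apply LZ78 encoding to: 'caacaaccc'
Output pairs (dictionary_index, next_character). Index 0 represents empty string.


LZ78 encoding steps:
Dictionary: {0: ''}
Step 1: w='' (idx 0), next='c' -> output (0, 'c'), add 'c' as idx 1
Step 2: w='' (idx 0), next='a' -> output (0, 'a'), add 'a' as idx 2
Step 3: w='a' (idx 2), next='c' -> output (2, 'c'), add 'ac' as idx 3
Step 4: w='a' (idx 2), next='a' -> output (2, 'a'), add 'aa' as idx 4
Step 5: w='c' (idx 1), next='c' -> output (1, 'c'), add 'cc' as idx 5
Step 6: w='c' (idx 1), end of input -> output (1, '')


Encoded: [(0, 'c'), (0, 'a'), (2, 'c'), (2, 'a'), (1, 'c'), (1, '')]


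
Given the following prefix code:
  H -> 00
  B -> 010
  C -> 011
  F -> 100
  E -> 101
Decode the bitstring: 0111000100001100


Decoding step by step:
Bits 011 -> C
Bits 100 -> F
Bits 010 -> B
Bits 00 -> H
Bits 011 -> C
Bits 00 -> H


Decoded message: CFBHCH


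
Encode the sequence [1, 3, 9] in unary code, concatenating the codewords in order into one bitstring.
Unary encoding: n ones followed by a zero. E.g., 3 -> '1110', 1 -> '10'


Encode each number as n ones followed by a terminating 0:
  1 -> 10 (2 bits)
  3 -> 1110 (4 bits)
  9 -> 1111111110 (10 bits)
Total length = 2 + 4 + 10 = 16 bits.

Unary([1, 3, 9]) = 1011101111111110 (16 bits)


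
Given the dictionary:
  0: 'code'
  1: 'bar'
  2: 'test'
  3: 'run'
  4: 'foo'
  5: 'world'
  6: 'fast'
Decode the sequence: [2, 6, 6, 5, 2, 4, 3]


Look up each index in the dictionary:
  2 -> 'test'
  6 -> 'fast'
  6 -> 'fast'
  5 -> 'world'
  2 -> 'test'
  4 -> 'foo'
  3 -> 'run'

Decoded: "test fast fast world test foo run"


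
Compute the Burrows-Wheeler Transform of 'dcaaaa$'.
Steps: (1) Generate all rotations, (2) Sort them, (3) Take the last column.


Rotations (sorted):
  0: $dcaaaa -> last char: a
  1: a$dcaaa -> last char: a
  2: aa$dcaa -> last char: a
  3: aaa$dca -> last char: a
  4: aaaa$dc -> last char: c
  5: caaaa$d -> last char: d
  6: dcaaaa$ -> last char: $


BWT = aaaacd$
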